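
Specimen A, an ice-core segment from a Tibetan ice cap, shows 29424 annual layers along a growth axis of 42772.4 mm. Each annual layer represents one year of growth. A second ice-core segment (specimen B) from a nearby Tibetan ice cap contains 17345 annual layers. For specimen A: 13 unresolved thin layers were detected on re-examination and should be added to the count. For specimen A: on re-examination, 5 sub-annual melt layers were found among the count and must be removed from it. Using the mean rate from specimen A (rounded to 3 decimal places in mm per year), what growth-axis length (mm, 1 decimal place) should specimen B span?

25202.3 mm

Specimen A: correcting the raw count gives 29424 − 5 + 13 = 29432 true annual layers.
A: 42772.4 mm over 29432 years gives 42772.4 / 29432 ≈ 1.453 mm/yr.
B's length ≈ 1.453 × 17345 = 25202.3 mm.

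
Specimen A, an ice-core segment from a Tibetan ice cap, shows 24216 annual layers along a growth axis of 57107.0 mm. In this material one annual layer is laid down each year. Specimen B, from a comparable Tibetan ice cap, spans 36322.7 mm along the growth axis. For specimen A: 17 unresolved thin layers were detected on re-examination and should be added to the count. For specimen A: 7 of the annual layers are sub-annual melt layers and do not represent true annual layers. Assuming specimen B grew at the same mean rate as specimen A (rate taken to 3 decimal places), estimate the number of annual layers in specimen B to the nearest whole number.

15411 annual layers

Specimen A: adjusted count: 24216 − 7 + 17 = 24226 annual layers.
A: 57107.0 mm over 24226 years gives 57107.0 / 24226 ≈ 2.357 mm/yr.
For B, 36322.7 / 2.357 = 15410.56 years ≈ 15411 annual layers.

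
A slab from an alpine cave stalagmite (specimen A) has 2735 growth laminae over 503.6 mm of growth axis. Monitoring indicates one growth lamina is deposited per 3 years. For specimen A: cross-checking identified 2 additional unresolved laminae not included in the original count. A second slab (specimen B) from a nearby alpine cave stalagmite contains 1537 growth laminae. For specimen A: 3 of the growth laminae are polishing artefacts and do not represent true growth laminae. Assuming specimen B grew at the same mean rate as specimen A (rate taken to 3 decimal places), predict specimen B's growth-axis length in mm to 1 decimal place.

281.3 mm

Specimen A: adjusted count: 2735 − 3 + 2 = 2734 growth laminae.
Specimen A: 2734 growth laminae at 3 years each span 2734 × 3 = 8202 years.
A: Mean rate = 503.6 mm / 8202 years ≈ 0.061 mm/yr.
Specimen B: multiplying by 3 years per growth lamina: 1537 × 3 = 4611 years. For B, 0.061 mm/year × 4611 years = 281.3 mm.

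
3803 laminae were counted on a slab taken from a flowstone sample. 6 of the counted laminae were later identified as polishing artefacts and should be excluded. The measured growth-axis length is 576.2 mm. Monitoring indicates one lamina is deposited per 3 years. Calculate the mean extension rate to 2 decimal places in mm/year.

After corrections the count is 3803 − 6 = 3797 laminae.
At 3 years per lamina, 3797 × 3 = 11391 years.
576.2 mm over 11391 years gives 576.2 / 11391 ≈ 0.05 mm/year.

0.05 mm/year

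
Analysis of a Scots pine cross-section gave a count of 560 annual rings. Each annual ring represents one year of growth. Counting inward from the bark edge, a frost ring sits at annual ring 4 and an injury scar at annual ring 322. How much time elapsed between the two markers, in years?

318 years

The two markers are separated by 322 − 4 = 318 annual rings.
That is 318 years at one annual ring per year.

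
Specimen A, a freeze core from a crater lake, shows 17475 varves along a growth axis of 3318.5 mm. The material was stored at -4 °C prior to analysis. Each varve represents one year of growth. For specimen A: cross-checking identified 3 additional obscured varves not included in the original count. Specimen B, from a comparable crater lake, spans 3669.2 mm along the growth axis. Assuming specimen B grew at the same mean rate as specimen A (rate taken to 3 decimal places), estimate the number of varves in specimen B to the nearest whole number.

19312 varves

Specimen A: adjusted count: 17475 + 3 = 17478 varves.
A: Extension rate ≈ 3318.5 / 17478 = 0.190 mm/yr.
For B, 3669.2 / 0.190 = 19311.58 years ≈ 19312 varves.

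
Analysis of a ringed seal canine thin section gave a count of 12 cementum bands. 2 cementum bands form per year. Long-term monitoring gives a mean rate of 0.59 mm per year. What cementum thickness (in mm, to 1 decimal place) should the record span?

3.5 mm

With 2 cementum bands per year, 12 / 2 = 6 years.
6 years at 0.59 mm/year gives 0.59 × 6 = 3.5 mm.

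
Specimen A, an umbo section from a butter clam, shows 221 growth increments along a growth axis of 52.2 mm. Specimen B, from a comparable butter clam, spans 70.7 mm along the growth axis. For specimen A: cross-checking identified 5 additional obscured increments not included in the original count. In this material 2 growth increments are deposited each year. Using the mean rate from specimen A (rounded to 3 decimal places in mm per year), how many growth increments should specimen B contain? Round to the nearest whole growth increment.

Specimen A: correcting the raw count gives 221 + 5 = 226 true growth increments.
Specimen A: dividing by 2 growth increments per year: 226 / 2 = 113 years.
A: Extension rate ≈ 52.2 / 113 = 0.462 mm/year.
For B, 70.7 / 0.462 = 153.03 years; at 2 growth increments per year that is 153.03 × 2 ≈ 306 growth increments.

306 growth increments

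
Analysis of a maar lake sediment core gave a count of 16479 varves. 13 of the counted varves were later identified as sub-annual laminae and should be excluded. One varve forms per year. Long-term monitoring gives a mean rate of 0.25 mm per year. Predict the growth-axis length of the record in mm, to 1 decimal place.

Correcting the raw count gives 16479 − 13 = 16466 true varves.
Predicted length = 0.25 mm/year × 16466 years = 4116.5 mm.

4116.5 mm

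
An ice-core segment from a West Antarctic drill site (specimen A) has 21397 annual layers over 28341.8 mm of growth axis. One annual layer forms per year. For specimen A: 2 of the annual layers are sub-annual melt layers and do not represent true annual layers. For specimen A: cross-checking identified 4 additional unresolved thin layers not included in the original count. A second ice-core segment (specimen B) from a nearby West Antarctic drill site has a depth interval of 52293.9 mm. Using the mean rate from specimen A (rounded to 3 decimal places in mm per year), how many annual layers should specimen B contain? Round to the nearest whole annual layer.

Specimen A: true annual layer count = 21397 − 2 + 4 = 21399.
A: Extension rate ≈ 28341.8 / 21399 = 1.324 mm/yr.
B spans 52293.9 / 1.324 = 39496.90 years ≈ 39497 annual layers.

39497 annual layers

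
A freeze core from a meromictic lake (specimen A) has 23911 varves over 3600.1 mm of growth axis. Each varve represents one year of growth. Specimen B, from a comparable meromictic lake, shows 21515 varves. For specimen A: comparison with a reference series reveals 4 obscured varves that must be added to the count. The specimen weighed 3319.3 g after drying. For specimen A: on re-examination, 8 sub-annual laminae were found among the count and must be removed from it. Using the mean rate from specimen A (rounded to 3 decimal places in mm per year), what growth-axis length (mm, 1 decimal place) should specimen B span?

Specimen A: adjusted count: 23911 − 8 + 4 = 23907 varves.
A: 3600.1 mm over 23907 years gives 3600.1 / 23907 ≈ 0.151 mm/yr.
B's length ≈ 0.151 × 21515 = 3248.8 mm.

3248.8 mm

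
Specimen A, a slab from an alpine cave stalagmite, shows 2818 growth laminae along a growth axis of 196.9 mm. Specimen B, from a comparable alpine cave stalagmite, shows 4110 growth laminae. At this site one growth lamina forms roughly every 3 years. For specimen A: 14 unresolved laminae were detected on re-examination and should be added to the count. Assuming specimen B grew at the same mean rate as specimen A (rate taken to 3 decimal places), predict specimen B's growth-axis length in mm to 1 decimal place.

283.6 mm

Specimen A: after corrections the count is 2818 + 14 = 2832 growth laminae.
Specimen A: 2832 growth laminae at 3 years each span 2832 × 3 = 8496 years.
A: Mean rate = 196.9 mm / 8496 years ≈ 0.023 mm/year.
Specimen B: multiplying by 3 years per growth lamina: 4110 × 3 = 12330 years. B's length ≈ 0.023 × 12330 = 283.6 mm.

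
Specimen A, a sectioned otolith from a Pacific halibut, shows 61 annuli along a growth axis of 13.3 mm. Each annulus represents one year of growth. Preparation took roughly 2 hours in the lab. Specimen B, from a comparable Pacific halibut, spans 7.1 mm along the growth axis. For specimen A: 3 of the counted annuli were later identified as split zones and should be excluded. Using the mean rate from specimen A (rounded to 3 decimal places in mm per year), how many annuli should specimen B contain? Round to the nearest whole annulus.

31 annuli

Specimen A: true annulus count = 61 − 3 = 58.
A: 13.3 mm over 58 years gives 13.3 / 58 ≈ 0.229 mm/yr.
Specimen B: 7.1 mm / 0.229 mm per year = 31.00 years ≈ 31 annuli.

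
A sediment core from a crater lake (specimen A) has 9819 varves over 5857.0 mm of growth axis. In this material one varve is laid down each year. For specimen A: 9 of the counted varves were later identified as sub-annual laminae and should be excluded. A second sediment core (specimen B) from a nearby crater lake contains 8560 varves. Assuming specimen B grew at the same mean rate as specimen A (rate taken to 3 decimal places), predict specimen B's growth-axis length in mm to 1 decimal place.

5110.3 mm

Specimen A: adjusted count: 9819 − 9 = 9810 varves.
A: Extension rate ≈ 5857.0 / 9810 = 0.597 mm/year.
For B, 0.597 mm/year × 8560 years = 5110.3 mm.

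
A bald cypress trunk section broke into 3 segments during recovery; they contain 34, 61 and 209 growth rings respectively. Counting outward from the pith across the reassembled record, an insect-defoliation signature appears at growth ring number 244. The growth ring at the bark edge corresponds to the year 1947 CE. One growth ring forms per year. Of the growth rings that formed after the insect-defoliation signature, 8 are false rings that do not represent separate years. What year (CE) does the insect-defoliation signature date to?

Total growth rings = 34 + 61 + 209 = 304.
Between growth ring 244 and the bark edge there are 304 − 244 = 60 growth rings.
Removing the 8 false growth rings leaves 60 − 8 = 52 true growth rings beyond the insect-defoliation signature.
1947 − 52 = 1895 CE.

1895 CE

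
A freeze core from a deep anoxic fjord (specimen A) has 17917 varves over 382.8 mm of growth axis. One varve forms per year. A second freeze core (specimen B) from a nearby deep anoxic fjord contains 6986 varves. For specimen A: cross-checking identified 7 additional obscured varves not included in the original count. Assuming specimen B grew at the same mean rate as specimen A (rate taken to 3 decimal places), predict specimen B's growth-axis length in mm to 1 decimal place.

146.7 mm

Specimen A: correcting the raw count gives 17917 + 7 = 17924 true varves.
A: Extension rate ≈ 382.8 / 17924 = 0.021 mm/year.
For B, 0.021 mm/year × 6986 years = 146.7 mm.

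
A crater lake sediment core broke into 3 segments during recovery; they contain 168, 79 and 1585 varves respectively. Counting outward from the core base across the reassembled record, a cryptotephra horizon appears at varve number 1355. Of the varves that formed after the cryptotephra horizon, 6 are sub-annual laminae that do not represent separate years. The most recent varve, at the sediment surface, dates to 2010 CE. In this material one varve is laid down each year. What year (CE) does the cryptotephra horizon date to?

1539 CE

Total varves = 168 + 79 + 1585 = 1832.
The cryptotephra horizon sits at varve 1355 from the core base, so 1832 − 1355 = 477 varves formed after it.
477 − 6 false = 471 true varves after the cryptotephra horizon.
The varve at the sediment surface is 2010 CE, so the cryptotephra horizon dates to 2010 − 471 = 1539 CE.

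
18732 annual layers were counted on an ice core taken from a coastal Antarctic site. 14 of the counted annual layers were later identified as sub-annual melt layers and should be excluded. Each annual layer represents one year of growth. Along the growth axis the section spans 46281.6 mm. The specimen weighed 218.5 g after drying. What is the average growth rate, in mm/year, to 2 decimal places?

2.47 mm/year

After corrections the count is 18732 − 14 = 18718 annual layers.
Mean rate = 46281.6 mm / 18718 years ≈ 2.47 mm/year.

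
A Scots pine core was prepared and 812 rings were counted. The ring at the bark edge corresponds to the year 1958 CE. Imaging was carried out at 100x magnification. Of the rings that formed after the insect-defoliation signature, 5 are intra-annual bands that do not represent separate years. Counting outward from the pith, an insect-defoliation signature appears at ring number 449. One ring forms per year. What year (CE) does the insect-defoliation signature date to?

1600 CE

812 − 449 = 363 rings lie beyond the insect-defoliation signature toward the bark edge.
363 − 5 false = 358 true rings after the insect-defoliation signature.
1958 − 358 = 1600 CE.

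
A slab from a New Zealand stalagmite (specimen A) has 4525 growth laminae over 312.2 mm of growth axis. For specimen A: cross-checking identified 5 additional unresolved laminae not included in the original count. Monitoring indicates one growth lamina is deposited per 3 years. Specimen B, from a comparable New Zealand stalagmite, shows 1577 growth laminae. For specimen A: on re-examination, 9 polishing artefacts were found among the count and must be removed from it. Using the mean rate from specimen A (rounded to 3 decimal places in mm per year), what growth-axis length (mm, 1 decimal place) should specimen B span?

Specimen A: correcting the raw count gives 4525 − 9 + 5 = 4521 true growth laminae.
Specimen A: 4521 growth laminae at 3 years each span 4521 × 3 = 13563 years.
A: Extension rate ≈ 312.2 / 13563 = 0.023 mm/yr.
Specimen B: at 3 years per growth lamina, 1577 × 3 = 4731 years. Length of B = 0.023 × 4731 = 108.8 mm.

108.8 mm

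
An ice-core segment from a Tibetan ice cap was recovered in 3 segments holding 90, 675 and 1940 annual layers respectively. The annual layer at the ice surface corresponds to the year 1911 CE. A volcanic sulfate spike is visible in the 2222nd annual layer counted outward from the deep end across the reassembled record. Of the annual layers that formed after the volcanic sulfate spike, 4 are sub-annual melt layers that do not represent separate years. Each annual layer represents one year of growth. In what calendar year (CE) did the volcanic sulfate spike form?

Total annual layers = 90 + 675 + 1940 = 2705.
Between annual layer 2222 and the ice surface there are 2705 − 2222 = 483 annual layers.
Removing the 4 false annual layers leaves 483 − 4 = 479 true annual layers beyond the volcanic sulfate spike.
1911 − 479 = 1432 CE.

1432 CE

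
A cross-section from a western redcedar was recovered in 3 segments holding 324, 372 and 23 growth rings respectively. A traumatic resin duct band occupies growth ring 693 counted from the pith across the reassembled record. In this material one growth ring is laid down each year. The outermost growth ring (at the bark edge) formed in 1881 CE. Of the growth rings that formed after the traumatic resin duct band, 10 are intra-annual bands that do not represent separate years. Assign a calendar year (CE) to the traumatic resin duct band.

Total growth rings = 324 + 372 + 23 = 719.
719 − 693 = 26 growth rings lie beyond the traumatic resin duct band toward the bark edge.
Removing the 10 false growth rings leaves 26 − 10 = 16 true growth rings beyond the traumatic resin duct band.
The growth ring at the bark edge is 1881 CE, so the traumatic resin duct band dates to 1881 − 16 = 1865 CE.

1865 CE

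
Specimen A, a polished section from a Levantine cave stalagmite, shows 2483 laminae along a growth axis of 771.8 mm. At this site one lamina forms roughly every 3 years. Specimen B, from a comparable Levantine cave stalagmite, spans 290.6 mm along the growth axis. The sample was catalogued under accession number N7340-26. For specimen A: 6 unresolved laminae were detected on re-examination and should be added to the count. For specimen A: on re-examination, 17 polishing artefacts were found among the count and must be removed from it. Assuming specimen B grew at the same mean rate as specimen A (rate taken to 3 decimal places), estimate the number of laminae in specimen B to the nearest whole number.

Specimen A: correcting the raw count gives 2483 − 17 + 6 = 2472 true laminae.
Specimen A: 2472 laminae at 3 years each span 2472 × 3 = 7416 years.
A: Mean rate = 771.8 mm / 7416 years ≈ 0.104 mm per year.
B spans 290.6 / 0.104 = 2794.23 years; at 3 years per lamina that is 2794.23 / 3 ≈ 931 laminae.

931 laminae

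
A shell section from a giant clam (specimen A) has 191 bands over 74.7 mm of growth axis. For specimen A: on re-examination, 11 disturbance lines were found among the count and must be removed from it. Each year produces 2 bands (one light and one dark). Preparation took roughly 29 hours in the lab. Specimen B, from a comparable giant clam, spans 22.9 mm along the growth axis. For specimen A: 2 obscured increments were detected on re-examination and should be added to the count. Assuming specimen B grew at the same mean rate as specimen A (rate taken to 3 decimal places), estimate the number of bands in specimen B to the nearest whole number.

Specimen A: true band count = 191 − 11 + 2 = 182.
Specimen A: dividing by 2 bands per year: 182 / 2 = 91 years.
A: Mean rate = 74.7 mm / 91 years ≈ 0.821 mm per year.
For B, 22.9 / 0.821 = 27.89 years; at 2 bands per year that is 27.89 × 2 ≈ 56 bands.

56 bands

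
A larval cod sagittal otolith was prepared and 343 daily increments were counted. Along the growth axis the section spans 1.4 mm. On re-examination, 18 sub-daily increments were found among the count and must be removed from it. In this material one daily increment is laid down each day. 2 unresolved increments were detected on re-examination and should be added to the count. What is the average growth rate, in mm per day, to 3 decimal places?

0.004 mm per day

Correcting the raw count gives 343 − 18 + 2 = 327 true daily increments.
Extension rate ≈ 1.4 / 327 = 0.004 mm per day.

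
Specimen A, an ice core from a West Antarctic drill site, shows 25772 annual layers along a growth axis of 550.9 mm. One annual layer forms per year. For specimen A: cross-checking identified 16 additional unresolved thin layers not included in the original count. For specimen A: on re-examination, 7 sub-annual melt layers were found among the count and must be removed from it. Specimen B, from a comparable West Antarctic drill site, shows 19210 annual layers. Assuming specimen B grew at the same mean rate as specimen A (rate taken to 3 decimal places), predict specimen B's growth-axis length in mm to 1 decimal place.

Specimen A: after corrections the count is 25772 − 7 + 16 = 25781 annual layers.
A: Extension rate ≈ 550.9 / 25781 = 0.021 mm/year.
For B, 0.021 mm/year × 19210 years = 403.4 mm.

403.4 mm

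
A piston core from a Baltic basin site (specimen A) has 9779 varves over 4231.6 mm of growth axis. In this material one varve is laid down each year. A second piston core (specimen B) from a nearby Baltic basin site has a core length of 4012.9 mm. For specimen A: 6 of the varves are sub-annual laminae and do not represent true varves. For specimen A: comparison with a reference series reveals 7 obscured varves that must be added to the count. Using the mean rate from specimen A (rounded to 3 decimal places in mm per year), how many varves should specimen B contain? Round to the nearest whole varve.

9268 varves

Specimen A: true varve count = 9779 − 6 + 7 = 9780.
A: Extension rate ≈ 4231.6 / 9780 = 0.433 mm/year.
Specimen B: 4012.9 mm / 0.433 mm per year = 9267.67 years ≈ 9268 varves.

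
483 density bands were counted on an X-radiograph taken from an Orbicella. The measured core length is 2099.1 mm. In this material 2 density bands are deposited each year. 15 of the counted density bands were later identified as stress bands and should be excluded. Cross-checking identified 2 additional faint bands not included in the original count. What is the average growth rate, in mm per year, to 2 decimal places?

After corrections the count is 483 − 15 + 2 = 470 density bands.
Dividing by 2 density bands per year: 470 / 2 = 235 years.
Mean rate = 2099.1 mm / 235 years ≈ 8.93 mm per year.

8.93 mm per year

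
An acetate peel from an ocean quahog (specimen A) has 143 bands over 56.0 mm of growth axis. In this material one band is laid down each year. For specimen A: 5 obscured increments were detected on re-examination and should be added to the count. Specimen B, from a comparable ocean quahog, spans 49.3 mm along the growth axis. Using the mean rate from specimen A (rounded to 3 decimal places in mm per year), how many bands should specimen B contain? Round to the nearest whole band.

130 bands

Specimen A: correcting the raw count gives 143 + 5 = 148 true bands.
A: Extension rate ≈ 56.0 / 148 = 0.378 mm/yr.
For B, 49.3 / 0.378 = 130.42 years ≈ 130 bands.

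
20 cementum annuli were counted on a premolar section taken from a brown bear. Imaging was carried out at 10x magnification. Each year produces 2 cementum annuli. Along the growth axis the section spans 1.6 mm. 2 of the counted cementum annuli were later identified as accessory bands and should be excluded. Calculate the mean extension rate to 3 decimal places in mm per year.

After corrections the count is 20 − 2 = 18 cementum annuli.
Dividing by 2 cementum annuli per year: 18 / 2 = 9 years.
Extension rate ≈ 1.6 / 9 = 0.178 mm per year.

0.178 mm per year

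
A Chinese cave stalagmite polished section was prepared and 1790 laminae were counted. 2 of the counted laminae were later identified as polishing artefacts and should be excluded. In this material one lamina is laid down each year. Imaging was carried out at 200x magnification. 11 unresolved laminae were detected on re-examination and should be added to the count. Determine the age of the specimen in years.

True lamina count = 1790 − 2 + 11 = 1799.
With a one-to-one lamina periodicity this is 1799 years.

1799 years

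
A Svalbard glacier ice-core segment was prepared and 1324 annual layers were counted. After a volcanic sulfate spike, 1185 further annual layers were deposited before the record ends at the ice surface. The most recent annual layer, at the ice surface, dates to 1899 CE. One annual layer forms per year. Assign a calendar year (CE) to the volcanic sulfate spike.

714 CE

1185 annual layers formed after the volcanic sulfate spike.
1899 − 1185 = 714 CE.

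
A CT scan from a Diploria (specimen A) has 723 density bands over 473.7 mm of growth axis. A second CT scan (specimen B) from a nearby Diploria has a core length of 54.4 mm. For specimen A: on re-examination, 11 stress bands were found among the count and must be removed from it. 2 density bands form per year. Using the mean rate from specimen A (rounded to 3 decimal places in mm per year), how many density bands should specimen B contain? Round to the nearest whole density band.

Specimen A: adjusted count: 723 − 11 = 712 density bands.
Specimen A: 712 density bands at 2 per year is 712 / 2 = 356 years.
A: Mean rate = 473.7 mm / 356 years ≈ 1.331 mm per year.
B spans 54.4 / 1.331 = 40.87 years; at 2 density bands per year that is 40.87 × 2 ≈ 82 density bands.

82 density bands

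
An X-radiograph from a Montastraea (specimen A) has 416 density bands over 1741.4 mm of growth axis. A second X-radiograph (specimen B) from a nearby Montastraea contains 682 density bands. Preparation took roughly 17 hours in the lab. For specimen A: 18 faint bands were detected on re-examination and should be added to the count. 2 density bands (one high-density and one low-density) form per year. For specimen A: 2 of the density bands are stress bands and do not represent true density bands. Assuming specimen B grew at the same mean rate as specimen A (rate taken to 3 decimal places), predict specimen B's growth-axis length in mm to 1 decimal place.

2749.1 mm

Specimen A: after corrections the count is 416 − 2 + 18 = 432 density bands.
Specimen A: with 2 density bands per year, 432 / 2 = 216 years.
A: Extension rate ≈ 1741.4 / 216 = 8.062 mm/yr.
Specimen B: with 2 density bands per year, 682 / 2 = 341 years. B's length ≈ 8.062 × 341 = 2749.1 mm.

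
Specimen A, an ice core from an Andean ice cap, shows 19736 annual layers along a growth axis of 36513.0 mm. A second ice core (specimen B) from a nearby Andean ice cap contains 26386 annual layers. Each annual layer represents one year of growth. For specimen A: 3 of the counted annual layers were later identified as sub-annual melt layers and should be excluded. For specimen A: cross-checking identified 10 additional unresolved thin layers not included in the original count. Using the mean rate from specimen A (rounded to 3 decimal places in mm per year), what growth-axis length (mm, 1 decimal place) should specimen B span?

48787.7 mm

Specimen A: true annual layer count = 19736 − 3 + 10 = 19743.
A: Mean rate = 36513.0 mm / 19743 years ≈ 1.849 mm/yr.
Length of B = 1.849 × 26386 = 48787.7 mm.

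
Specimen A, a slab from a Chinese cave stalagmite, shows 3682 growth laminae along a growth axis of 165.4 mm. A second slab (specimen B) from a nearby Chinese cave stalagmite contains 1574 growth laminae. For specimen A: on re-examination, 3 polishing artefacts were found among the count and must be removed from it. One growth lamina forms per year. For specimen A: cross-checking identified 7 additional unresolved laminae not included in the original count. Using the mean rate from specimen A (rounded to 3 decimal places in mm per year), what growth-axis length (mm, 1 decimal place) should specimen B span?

70.8 mm

Specimen A: true growth lamina count = 3682 − 3 + 7 = 3686.
A: 165.4 mm over 3686 years gives 165.4 / 3686 ≈ 0.045 mm/yr.
For B, 0.045 mm/year × 1574 years = 70.8 mm.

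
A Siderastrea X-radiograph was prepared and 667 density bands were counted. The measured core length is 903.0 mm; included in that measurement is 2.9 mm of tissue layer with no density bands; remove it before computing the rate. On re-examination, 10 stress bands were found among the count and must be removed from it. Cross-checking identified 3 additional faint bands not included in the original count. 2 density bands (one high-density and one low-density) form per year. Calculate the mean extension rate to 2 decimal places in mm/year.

Correcting the raw count gives 667 − 10 + 3 = 660 true density bands.
Dividing by 2 density bands per year: 660 / 2 = 330 years.
Removing the 2.9 mm offcut leaves 903.0 − 2.9 = 900.1 mm.
Extension rate ≈ 900.1 / 330 = 2.73 mm/year.

2.73 mm/year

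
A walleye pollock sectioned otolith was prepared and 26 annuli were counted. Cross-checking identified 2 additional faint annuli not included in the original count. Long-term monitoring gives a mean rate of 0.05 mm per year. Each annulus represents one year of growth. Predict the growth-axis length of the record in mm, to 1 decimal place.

1.4 mm

After corrections the count is 26 + 2 = 28 annuli.
Predicted length = 0.05 mm/year × 28 years = 1.4 mm.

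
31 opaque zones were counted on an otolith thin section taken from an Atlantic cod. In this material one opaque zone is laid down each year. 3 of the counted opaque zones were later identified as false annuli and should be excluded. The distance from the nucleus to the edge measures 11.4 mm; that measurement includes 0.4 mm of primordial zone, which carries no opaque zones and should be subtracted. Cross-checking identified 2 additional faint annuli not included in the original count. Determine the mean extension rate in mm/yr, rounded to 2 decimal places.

Correcting the raw count gives 31 − 3 + 2 = 30 true opaque zones.
Net length = 11.4 − 0.4 = 11.0 mm.
11.0 mm over 30 years gives 11.0 / 30 ≈ 0.37 mm/yr.

0.37 mm/yr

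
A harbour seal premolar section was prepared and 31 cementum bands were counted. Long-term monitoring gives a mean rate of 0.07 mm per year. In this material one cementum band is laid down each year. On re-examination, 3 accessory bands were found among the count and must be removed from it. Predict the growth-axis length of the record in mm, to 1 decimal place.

2.0 mm

Adjusted count: 31 − 3 = 28 cementum bands.
Length ≈ 0.07 × 28 = 2.0 mm.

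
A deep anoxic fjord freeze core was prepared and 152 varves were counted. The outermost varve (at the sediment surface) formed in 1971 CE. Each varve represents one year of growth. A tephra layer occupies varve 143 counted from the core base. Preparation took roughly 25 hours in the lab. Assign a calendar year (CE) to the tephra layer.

152 − 143 = 9 varves lie beyond the tephra layer toward the sediment surface.
1971 − 9 = 1962 CE.

1962 CE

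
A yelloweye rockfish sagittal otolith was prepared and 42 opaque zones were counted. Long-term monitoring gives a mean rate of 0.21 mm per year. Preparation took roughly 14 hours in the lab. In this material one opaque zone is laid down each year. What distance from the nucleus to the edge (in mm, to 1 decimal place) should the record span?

The record spans 42 years at 0.21 mm per year.
Length ≈ 0.21 × 42 = 8.8 mm.

8.8 mm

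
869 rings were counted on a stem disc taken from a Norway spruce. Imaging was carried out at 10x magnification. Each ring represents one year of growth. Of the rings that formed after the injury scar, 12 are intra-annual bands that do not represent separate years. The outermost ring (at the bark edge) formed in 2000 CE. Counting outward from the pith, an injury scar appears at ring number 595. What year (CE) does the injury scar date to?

The injury scar sits at ring 595 from the pith, so 869 − 595 = 274 rings formed after it.
274 − 12 false = 262 true rings after the injury scar.
Counting back 262 years from 2000 CE places the injury scar in 2000 − 262 = 1738 CE.

1738 CE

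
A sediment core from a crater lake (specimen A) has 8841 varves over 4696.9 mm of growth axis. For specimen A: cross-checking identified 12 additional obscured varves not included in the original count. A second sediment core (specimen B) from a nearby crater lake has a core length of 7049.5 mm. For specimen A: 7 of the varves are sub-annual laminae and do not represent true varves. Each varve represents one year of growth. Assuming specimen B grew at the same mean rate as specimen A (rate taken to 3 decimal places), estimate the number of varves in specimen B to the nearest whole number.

13276 varves

Specimen A: adjusted count: 8841 − 7 + 12 = 8846 varves.
A: Extension rate ≈ 4696.9 / 8846 = 0.531 mm per year.
For B, 7049.5 / 0.531 = 13275.89 years ≈ 13276 varves.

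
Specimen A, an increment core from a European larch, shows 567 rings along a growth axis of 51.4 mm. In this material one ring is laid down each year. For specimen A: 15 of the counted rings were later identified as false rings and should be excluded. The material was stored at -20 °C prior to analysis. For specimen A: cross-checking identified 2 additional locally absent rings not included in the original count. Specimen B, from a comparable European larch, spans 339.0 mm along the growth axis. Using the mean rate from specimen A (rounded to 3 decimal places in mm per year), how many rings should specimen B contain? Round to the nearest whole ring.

3645 rings

Specimen A: adjusted count: 567 − 15 + 2 = 554 rings.
A: 51.4 mm over 554 years gives 51.4 / 554 ≈ 0.093 mm/yr.
Specimen B: 339.0 mm / 0.093 mm per year = 3645.16 years ≈ 3645 rings.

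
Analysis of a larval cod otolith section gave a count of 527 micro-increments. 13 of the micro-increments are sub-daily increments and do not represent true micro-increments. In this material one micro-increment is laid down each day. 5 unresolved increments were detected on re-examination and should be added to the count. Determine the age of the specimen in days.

True micro-increment count = 527 − 13 + 5 = 519.
At one micro-increment per day, that is 519 days.

519 d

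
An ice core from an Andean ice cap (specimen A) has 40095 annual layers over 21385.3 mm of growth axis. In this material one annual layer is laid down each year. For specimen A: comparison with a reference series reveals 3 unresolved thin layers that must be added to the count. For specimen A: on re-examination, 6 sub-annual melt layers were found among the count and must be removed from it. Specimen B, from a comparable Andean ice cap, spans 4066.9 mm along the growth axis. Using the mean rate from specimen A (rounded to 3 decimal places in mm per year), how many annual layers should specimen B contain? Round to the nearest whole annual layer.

7630 annual layers

Specimen A: correcting the raw count gives 40095 − 6 + 3 = 40092 true annual layers.
A: Extension rate ≈ 21385.3 / 40092 = 0.533 mm per year.
For B, 4066.9 / 0.533 = 7630.21 years ≈ 7630 annual layers.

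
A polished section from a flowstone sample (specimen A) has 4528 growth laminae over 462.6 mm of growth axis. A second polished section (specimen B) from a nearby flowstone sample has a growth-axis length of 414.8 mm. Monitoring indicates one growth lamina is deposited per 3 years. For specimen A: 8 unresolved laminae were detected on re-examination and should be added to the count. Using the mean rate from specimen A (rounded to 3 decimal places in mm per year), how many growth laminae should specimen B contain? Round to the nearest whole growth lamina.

4067 growth laminae

Specimen A: after corrections the count is 4528 + 8 = 4536 growth laminae.
Specimen A: 4536 growth laminae at 3 years each span 4536 × 3 = 13608 years.
A: Mean rate = 462.6 mm / 13608 years ≈ 0.034 mm per year.
B spans 414.8 / 0.034 = 12200.00 years; at 3 years per growth lamina that is 12200.00 / 3 ≈ 4067 growth laminae.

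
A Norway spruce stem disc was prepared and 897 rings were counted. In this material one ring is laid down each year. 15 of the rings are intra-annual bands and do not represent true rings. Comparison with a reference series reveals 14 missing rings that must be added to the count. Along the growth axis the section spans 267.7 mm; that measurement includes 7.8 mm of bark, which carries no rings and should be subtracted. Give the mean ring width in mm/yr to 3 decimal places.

0.290 mm/yr

Correcting the raw count gives 897 − 15 + 14 = 896 true rings.
Net length = 267.7 − 7.8 = 259.9 mm.
Extension rate ≈ 259.9 / 896 = 0.290 mm/yr.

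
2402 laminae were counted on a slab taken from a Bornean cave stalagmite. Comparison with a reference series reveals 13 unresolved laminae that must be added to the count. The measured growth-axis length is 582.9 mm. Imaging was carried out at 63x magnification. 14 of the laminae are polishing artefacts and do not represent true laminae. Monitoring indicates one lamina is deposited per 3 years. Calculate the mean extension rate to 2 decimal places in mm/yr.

Adjusted count: 2402 − 14 + 13 = 2401 laminae.
At 3 years per lamina, 2401 × 3 = 7203 years.
582.9 mm over 7203 years gives 582.9 / 7203 ≈ 0.08 mm/yr.

0.08 mm/yr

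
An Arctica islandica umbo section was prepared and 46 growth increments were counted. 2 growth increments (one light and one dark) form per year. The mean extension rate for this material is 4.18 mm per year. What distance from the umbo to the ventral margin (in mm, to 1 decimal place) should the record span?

96.1 mm

Dividing by 2 growth increments per year: 46 / 2 = 23 years.
Length ≈ 4.18 × 23 = 96.1 mm.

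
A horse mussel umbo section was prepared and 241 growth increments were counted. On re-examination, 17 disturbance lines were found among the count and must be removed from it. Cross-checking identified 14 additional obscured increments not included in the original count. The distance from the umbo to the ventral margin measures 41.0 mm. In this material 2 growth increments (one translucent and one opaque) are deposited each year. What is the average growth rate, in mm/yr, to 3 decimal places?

0.345 mm/yr

Adjusted count: 241 − 17 + 14 = 238 growth increments.
With 2 growth increments per year, 238 / 2 = 119 years.
Extension rate ≈ 41.0 / 119 = 0.345 mm/yr.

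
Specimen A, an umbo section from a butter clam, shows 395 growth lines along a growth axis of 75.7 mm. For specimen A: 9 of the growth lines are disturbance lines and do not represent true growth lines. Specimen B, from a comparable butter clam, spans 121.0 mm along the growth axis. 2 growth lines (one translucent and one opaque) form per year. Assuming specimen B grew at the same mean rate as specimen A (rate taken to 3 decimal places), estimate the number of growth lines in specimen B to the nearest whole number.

617 growth lines

Specimen A: correcting the raw count gives 395 − 9 = 386 true growth lines.
Specimen A: 386 growth lines at 2 per year is 386 / 2 = 193 years.
A: Mean rate = 75.7 mm / 193 years ≈ 0.392 mm/yr.
For B, 121.0 / 0.392 = 308.67 years; at 2 growth lines per year that is 308.67 × 2 ≈ 617 growth lines.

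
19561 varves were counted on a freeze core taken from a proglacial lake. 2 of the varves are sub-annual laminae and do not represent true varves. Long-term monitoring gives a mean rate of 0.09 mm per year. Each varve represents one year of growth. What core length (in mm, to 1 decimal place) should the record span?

1760.3 mm

True varve count = 19561 − 2 = 19559.
Predicted length = 0.09 mm/year × 19559 years = 1760.3 mm.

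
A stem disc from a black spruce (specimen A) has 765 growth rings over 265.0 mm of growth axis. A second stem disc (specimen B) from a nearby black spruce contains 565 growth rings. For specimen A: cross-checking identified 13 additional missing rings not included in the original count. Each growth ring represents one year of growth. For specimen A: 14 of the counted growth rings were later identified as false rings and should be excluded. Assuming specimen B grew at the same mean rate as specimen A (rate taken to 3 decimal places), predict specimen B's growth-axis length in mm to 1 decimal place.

196.1 mm

Specimen A: correcting the raw count gives 765 − 14 + 13 = 764 true growth rings.
A: 265.0 mm over 764 years gives 265.0 / 764 ≈ 0.347 mm per year.
Length of B = 0.347 × 565 = 196.1 mm.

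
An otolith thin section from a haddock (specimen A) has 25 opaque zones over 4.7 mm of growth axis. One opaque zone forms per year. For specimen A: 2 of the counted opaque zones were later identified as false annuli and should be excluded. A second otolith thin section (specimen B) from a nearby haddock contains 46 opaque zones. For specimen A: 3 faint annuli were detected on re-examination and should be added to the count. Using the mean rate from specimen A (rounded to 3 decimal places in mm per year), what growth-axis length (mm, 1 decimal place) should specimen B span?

8.3 mm

Specimen A: true opaque zone count = 25 − 2 + 3 = 26.
A: Mean rate = 4.7 mm / 26 years ≈ 0.181 mm/year.
For B, 0.181 mm/year × 46 years = 8.3 mm.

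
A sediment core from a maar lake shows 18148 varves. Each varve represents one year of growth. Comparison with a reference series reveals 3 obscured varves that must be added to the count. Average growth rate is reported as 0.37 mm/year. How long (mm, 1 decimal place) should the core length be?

6715.9 mm

Correcting the raw count gives 18148 + 3 = 18151 true varves.
18151 years at 0.37 mm/year gives 0.37 × 18151 = 6715.9 mm.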